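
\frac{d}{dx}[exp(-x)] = -exp(-x)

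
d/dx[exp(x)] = exp(x)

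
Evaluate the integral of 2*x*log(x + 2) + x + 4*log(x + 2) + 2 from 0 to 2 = 28*log(2)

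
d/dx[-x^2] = -2*x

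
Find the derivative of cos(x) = -sin(x)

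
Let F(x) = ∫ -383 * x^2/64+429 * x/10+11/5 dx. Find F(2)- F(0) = 8909/120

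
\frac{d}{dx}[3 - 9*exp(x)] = -9*exp(x)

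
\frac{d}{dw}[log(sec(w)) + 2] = tan(w)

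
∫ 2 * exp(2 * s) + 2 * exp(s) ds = (exp(s) + 1)^2 + C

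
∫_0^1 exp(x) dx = -1 + E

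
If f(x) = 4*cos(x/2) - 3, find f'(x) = -2*sin(x/2)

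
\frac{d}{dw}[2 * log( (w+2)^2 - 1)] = (4*w + 8)/(w^2 + 4*w + 3)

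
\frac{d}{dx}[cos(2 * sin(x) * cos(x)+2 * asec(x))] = (2*x^2*sqrt(1 - 1/x^2)*sin(x)^2*sin(sin(2*x) + 2*asec(x)) - 2*x^2*sqrt(1 - 1/x^2)*sin(sin(2*x) + 2*asec(x))*cos(x)^2 - 2*sin(sin(2*x) + 2*asec(x)))/(x^2*sqrt(1 - 1/x^2))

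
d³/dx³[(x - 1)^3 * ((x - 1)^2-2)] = 60*x^2 - 120*x + 48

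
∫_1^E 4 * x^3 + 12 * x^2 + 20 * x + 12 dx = -36 + (2 + (1 + E)^2)^2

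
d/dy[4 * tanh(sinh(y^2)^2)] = -8*y*(tanh(cosh(2*y^2)/2 - 1/2)^2 - 1)*sinh(2*y^2)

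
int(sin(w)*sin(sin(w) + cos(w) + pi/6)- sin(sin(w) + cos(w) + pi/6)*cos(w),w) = cos(sqrt(2)*sin(w + pi/4) + pi/6) + C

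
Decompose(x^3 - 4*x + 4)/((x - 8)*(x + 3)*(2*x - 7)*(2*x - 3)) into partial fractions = 11/(936*(2*x - 3)) - 263/(936*(2*x - 7)) + 1/(117*(x + 3)) + 44/(117*(x - 8))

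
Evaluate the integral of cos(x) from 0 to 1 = sin(1)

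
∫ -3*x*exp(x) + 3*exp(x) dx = 3*(2 - x)*exp(x) + C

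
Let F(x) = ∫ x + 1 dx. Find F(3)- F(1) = 6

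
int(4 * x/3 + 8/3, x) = 2*x^2/3 + 8*x/3 + C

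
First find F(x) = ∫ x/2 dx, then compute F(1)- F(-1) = 0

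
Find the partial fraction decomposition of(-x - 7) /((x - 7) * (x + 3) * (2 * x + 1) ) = 26/(75*(2*x + 1)) - 2/(25*(x + 3)) - 7/(75*(x - 7))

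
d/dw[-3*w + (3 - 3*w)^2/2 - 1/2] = 9*w - 12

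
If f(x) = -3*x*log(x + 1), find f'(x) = (-3*x*log(x + 1) - 3*x - 3*log(x + 1))/(x + 1)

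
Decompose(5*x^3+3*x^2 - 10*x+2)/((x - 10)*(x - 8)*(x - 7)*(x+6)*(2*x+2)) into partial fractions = -1/(32*(x + 6)) - 1/(792*(x + 1)) + 23/(8*(x - 7)) - 191/(36*(x - 8)) + 867/(352*(x - 10))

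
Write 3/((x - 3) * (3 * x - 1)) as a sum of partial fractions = -9/(8*(3*x - 1)) + 3/(8*(x - 3))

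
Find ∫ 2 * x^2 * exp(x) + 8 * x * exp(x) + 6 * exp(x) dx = 2*(x + 1)^2*exp(x) + C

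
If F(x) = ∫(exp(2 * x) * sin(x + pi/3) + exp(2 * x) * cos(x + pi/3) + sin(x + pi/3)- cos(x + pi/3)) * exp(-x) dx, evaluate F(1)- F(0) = (E - exp(-1))*sin(1 + pi/3)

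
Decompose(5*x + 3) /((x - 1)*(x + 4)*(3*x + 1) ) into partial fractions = -3/(11*(3*x + 1)) - 17/(55*(x + 4)) + 2/(5*(x - 1))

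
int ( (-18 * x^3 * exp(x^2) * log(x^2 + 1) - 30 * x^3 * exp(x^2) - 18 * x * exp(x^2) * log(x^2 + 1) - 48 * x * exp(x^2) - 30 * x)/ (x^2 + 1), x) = -(3*exp(x^2) + 5)*(3*log(x^2 + 1) + 5) + C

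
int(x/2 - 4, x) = x^2/4 - 4*x + C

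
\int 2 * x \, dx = x^2 + C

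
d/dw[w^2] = 2*w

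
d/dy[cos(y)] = -sin(y)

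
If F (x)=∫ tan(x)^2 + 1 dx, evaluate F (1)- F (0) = tan(1)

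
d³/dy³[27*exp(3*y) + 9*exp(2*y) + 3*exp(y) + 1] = 729*exp(3*y) + 72*exp(2*y) + 3*exp(y)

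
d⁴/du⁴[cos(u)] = cos(u)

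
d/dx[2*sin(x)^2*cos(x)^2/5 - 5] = sin(4*x)/5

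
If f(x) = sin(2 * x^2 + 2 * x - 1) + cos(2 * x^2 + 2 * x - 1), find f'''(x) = 64*x^3*sin(2*x^2 + 2*x - 1) - 64*x^3*cos(2*x^2 + 2*x - 1) + 96*x^2*sin(2*x^2 + 2*x - 1) - 96*x^2*cos(2*x^2 + 2*x - 1) - 96*x*cos(2*x^2 + 2*x - 1) - 16*sin(2*x^2 + 2*x - 1) - 32*cos(2*x^2 + 2*x - 1)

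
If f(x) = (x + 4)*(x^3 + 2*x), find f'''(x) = 24*x + 24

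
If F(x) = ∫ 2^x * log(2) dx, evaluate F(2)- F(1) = 2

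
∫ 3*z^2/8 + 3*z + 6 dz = z^3/8 + 3*z^2/2 + 6*z + C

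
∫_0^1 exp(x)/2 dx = -1/2 + E/2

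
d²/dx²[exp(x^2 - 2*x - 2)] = (4*x^2 - 8*x + 6)*exp(x^2 - 2*x - 2)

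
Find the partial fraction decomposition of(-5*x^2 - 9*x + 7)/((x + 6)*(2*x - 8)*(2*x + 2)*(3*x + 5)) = 219/(1768*(3*x + 5)) + 119/(2600*(x + 6)) - 11/(200*(x + 1)) - 109/(3400*(x - 4))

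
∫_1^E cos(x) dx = -sin(1) + sin(E)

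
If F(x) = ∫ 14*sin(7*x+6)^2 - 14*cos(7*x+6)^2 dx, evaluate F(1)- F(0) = -sin(26) + sin(12)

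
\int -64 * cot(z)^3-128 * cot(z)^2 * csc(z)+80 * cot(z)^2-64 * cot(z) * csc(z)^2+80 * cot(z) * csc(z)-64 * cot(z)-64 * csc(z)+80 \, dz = 32*(cot(z) + csc(z) - 1)^2 - 16*cot(z) - 16*csc(z) + C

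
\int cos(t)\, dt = sin(t) + C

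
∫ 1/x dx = log(2*x) + C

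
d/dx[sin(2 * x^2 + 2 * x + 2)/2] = (2*x + 1)*cos(2*(x^2 + x + 1))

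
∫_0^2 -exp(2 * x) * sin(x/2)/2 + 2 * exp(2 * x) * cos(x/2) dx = -1 + exp(4)*cos(1)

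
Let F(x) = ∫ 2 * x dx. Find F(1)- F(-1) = 0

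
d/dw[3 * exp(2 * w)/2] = 3*exp(2*w)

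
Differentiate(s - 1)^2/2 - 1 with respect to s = s - 1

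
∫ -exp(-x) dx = exp(-x) + C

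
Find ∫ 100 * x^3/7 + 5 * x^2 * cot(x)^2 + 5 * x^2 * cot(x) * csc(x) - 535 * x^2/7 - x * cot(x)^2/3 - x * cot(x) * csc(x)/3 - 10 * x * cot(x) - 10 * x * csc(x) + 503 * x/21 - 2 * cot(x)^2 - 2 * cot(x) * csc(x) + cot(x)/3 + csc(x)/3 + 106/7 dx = -5*(x - 7)*(-5*x^3 + 3*x^2 + 4*x + 4)/7 + (cot(x) + csc(x))*(-5*x^2 + x/3 + 2) + C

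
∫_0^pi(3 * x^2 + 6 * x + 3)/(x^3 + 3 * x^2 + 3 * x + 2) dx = -log(2) + log(1 + (1 + pi)^3)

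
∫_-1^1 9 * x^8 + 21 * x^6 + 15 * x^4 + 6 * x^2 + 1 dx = 20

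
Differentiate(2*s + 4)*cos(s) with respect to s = -2*s*sin(s) - 4*sin(s) + 2*cos(s)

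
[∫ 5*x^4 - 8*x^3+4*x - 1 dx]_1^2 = 6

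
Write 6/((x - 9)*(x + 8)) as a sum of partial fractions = -6/(17*(x + 8)) + 6/(17*(x - 9))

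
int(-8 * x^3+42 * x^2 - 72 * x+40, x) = -2*x^4 + 14*x^3 - 36*x^2 + 40*x + C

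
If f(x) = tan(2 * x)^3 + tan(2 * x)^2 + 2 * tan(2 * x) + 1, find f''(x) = 48*tan(2*x)^5 + 24*tan(2*x)^4 + 88*tan(2*x)^3 + 32*tan(2*x)^2 + 40*tan(2*x) + 8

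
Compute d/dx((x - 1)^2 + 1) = 2*x - 2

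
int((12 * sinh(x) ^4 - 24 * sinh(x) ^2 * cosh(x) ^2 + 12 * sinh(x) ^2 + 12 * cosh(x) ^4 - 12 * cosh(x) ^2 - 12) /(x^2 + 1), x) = 12*acot(x) + C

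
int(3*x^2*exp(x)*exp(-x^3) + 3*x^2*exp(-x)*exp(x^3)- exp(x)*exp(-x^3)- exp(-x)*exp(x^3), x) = -exp(-x^3 + x) + exp(x^3 - x) + C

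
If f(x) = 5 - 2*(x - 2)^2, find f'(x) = 8 - 4*x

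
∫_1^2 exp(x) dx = -E + exp(2)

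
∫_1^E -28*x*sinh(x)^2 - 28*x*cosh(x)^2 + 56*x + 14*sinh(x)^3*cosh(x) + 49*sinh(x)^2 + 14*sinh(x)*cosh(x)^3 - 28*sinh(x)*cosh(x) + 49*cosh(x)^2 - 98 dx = -7*(1 + sinh(2)/2)^2 - 14*E - 7*sinh(2)/2 + 14 + 7*sinh(2*E)/2 + 7*(-2*E + 3 + sinh(2*E)/2)^2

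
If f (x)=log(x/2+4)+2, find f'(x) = 1/(x + 8)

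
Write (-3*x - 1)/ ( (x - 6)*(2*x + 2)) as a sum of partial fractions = -1/(7*(x + 1)) - 19/(14*(x - 6))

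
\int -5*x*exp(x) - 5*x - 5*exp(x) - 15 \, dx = 5*x*(-x - 2*exp(x) - 6)/2 + C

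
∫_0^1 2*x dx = 1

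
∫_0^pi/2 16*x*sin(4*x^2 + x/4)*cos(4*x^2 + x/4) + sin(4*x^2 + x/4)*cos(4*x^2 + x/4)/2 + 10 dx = sin(pi/8 + pi^2)^2 + 5*pi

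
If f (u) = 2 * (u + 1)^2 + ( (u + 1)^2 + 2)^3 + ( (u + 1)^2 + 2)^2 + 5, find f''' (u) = 120*u^3 + 360*u^2 + 528*u + 288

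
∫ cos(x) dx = sin(x) + C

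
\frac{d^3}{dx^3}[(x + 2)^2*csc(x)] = (x^2*cos(x)/sin(x) - 6*x^2*cos(x)/sin(x)^3 - 6*x + 4*x*cos(x)/sin(x) + 12*x/sin(x)^2 - 24*x*cos(x)/sin(x)^3 - 12 - 2*cos(x)/sin(x) + 24/sin(x)^2 - 24*cos(x)/sin(x)^3)/sin(x)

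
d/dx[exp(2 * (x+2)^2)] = 4*x*exp(2*x^2 + 8*x + 8) + 8*exp(2*x^2 + 8*x + 8)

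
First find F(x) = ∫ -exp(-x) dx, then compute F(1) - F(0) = -1 + exp(-1)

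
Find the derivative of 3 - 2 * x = -2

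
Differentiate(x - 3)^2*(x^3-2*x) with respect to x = 5*x^4 - 24*x^3 + 21*x^2 + 24*x - 18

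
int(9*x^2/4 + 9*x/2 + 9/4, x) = 3*x^3/4 + 9*x^2/4 + 9*x/4 + C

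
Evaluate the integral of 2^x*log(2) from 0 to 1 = 1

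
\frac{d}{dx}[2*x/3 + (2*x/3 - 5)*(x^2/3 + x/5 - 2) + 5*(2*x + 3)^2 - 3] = 2*x^2/3 + 554*x/15 + 175/3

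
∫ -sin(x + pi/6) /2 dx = cos(x + pi/6)/2 + C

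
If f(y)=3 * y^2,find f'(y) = 6*y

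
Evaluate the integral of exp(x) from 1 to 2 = -E + exp(2)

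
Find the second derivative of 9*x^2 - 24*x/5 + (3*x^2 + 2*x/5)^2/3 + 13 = 36*x^2 + 24*x/5 + 1358/75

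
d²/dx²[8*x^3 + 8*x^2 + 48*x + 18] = 48*x + 16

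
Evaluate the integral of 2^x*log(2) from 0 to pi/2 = -1 + 2^(pi/2)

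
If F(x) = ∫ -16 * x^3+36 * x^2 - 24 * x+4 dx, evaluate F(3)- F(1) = -96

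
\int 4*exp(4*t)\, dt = exp(4*t) + C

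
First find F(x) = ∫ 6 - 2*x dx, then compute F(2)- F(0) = 8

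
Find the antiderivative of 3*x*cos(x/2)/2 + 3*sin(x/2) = 3*x*sin(x/2) + C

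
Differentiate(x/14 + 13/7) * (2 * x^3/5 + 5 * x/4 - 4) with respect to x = 4*x^3/35 + 78*x^2/35 + 5*x/28 + 57/28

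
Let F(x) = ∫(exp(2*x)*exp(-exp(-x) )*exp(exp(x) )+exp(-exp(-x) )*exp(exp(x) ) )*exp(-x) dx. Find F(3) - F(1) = -exp(E - exp(-1)) + exp(-exp(-3) + exp(3))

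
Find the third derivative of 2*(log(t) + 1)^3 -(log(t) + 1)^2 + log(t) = (12*log(t)^2 - 16*log(t) - 8)/t^3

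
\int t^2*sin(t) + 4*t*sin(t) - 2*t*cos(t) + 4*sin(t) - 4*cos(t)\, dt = -(t + 2)^2*cos(t) + C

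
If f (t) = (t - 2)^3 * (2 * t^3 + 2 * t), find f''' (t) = 240*t^3 - 720*t^2 + 624*t - 168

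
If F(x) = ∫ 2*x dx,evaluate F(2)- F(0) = 4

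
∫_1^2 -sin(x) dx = -cos(1) + cos(2)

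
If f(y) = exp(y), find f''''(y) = exp(y)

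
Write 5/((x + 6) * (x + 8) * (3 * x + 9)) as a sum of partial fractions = 1/(6*(x + 8)) - 5/(18*(x + 6)) + 1/(9*(x + 3))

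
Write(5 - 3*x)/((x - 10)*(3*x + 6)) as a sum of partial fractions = -11/(36*(x + 2)) - 25/(36*(x - 10))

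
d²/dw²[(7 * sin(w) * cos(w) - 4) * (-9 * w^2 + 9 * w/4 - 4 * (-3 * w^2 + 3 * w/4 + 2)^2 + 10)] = 504*w^4*sin(2*w) - 252*w^3*sin(2*w) - 2016*w^3*cos(2*w) - 4053*w^2*sin(2*w)/2 + 756*w^2*cos(2*w) + 1728*w^2 + 1029*w*sin(2*w)/2 + 1029*w*cos(2*w) - 432*w + 1365*sin(2*w)/4 - 273*cos(2*w)/2 - 294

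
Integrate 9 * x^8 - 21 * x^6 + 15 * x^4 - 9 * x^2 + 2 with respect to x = x^9 - 3*x^7 + 3*x^5 - 3*x^3 + 2*x + C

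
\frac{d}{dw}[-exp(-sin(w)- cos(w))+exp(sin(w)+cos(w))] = sqrt(2)*(exp(2*sin(w))*exp(2*cos(w)) + 1)*exp(-sqrt(2)*sin(w + pi/4))*cos(w + pi/4)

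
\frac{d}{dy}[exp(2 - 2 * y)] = -2*exp(2 - 2*y)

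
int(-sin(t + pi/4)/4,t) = cos(t + pi/4)/4 + C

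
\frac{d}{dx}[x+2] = 1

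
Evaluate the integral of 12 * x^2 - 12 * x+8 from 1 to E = -12 + (2 + 4*E)*(2 + (-1 + E)^2)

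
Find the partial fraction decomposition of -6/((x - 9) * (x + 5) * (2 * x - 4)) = -3/(98*(x + 5)) + 3/(49*(x - 2)) - 3/(98*(x - 9))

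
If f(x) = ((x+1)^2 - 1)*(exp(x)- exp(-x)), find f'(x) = (x^2*exp(2*x) + x^2 + 4*x*exp(2*x) + 2*exp(2*x) - 2)*exp(-x)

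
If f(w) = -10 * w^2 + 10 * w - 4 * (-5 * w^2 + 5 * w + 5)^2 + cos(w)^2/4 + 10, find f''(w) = -1200*w^2 + 1200*w + sin(w)^2 + 359/2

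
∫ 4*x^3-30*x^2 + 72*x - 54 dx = x^4 - 10*x^3 + 36*x^2 - 54*x + C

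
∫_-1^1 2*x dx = 0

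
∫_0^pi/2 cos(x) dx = 1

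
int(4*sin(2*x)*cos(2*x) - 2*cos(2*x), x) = (sin(2*x) - 1)*sin(2*x) + C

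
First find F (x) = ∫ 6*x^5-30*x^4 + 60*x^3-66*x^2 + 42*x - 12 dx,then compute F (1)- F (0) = -3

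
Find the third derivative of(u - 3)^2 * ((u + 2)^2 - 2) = 24*u - 12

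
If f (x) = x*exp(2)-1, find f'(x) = exp(2)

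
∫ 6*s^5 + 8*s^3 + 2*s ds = s^6 + 2*s^4 + s^2 + C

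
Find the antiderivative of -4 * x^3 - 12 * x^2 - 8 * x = -x^4 - 4*x^3 - 4*x^2 + C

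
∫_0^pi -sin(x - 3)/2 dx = -cos(3)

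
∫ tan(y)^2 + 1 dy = tan(y) + C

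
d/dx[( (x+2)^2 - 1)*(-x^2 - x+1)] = -4*x^3 - 15*x^2 - 12*x + 1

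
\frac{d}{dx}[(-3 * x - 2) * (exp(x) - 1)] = -3*x*exp(x) - 5*exp(x) + 3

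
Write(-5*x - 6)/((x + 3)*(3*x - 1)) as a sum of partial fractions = -23/(10*(3*x - 1)) - 9/(10*(x + 3))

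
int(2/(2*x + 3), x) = log(4*x + 6) + C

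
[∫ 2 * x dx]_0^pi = pi^2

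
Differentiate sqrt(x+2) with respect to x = 1/(2*sqrt(x + 2))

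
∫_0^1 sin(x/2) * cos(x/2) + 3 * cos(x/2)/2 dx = (sin(1/2) + 3)*sin(1/2)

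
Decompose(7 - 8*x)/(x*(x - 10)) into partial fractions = -73/(10*(x - 10)) - 7/(10*x)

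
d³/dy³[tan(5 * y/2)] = 375*tan(5*y/2)^4/4 + 125*tan(5*y/2)^2 + 125/4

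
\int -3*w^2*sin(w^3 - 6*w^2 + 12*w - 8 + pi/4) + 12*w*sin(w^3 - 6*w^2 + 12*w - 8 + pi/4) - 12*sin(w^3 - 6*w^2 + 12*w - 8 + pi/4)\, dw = cos((w - 2)^3 + pi/4) + C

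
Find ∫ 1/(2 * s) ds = log(s)/2 + C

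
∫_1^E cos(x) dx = -sin(1) + sin(E)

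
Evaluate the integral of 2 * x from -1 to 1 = 0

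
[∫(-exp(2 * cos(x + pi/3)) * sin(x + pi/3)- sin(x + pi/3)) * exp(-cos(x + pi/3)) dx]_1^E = -exp(-cos(pi/3 + E)) - exp(cos(1 + pi/3)) + exp(cos(pi/3 + E)) + exp(-cos(1 + pi/3))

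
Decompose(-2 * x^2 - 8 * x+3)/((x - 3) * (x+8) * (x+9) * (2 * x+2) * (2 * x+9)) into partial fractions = -4/(2205*(2*x + 9)) - 29/(576*(x + 9)) + 61/(1078*(x + 8)) - 9/(3136*(x + 1)) - 13/(5280*(x - 3))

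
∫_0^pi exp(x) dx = -1 + exp(pi)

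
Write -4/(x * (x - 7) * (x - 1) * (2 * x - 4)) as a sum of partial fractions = -1/(3*(x - 1)) + 1/(5*(x - 2)) - 1/(105*(x - 7)) + 1/(7*x)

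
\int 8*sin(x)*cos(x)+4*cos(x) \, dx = (2*sin(x) + 1)^2 + C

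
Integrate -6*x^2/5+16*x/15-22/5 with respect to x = -2*x^3/5 + 8*x^2/15 - 22*x/5 + C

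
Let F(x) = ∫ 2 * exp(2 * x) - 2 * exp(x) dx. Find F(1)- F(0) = (-1 + E)^2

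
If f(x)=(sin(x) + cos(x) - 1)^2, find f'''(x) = -8*cos(2*x) + 2*sqrt(2)*cos(x + pi/4)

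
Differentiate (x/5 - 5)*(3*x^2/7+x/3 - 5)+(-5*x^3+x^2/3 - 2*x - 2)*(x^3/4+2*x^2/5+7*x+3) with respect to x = -15*x^5/2 - 115*x^4/12 - 2122*x^3/15 - 583*x^2/14 - 3334*x/105 - 68/3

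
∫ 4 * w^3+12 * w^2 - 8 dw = w^4 + 4*w^3 - 8*w + C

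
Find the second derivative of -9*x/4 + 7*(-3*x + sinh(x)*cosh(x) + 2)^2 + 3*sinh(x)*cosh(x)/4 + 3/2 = -84*x*sinh(2*x) + 28*(cosh(2*x) - 1)^2 + 115*sinh(2*x)/2 - 28*cosh(2*x) + 84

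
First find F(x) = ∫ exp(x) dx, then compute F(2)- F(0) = -1 + exp(2)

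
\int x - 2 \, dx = x^2/2 - 2*x + C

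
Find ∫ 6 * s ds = 3*s^2 + C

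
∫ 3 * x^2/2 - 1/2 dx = x^3/2 - x/2 + C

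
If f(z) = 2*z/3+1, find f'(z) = 2/3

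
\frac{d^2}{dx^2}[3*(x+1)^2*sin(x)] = -3*x^2*sin(x) - 6*x*sin(x) + 12*x*cos(x) + 3*sin(x) + 12*cos(x)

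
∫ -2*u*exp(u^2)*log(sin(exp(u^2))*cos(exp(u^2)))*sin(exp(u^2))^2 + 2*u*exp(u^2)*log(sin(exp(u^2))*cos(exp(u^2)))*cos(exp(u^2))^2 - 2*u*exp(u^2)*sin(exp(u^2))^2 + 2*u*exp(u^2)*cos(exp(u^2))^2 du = log(sin(2*exp(u^2))/2)*sin(2*exp(u^2))/2 + C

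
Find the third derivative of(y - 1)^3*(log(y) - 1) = (6*y^3*log(y) + 5*y^3 - 6*y^2 - 3*y - 2)/y^3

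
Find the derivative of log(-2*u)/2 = 1/(2*u)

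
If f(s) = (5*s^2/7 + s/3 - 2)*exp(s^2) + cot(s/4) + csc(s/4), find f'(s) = 10*s^3*exp(s^2)/7 + 2*s^2*exp(s^2)/3 - 18*s*exp(s^2)/7 + exp(s^2)/3 - cot(s/4)^2/4 - cot(s/4)*csc(s/4)/4 - 1/4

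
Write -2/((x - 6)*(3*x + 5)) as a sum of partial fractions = 6/(23*(3*x + 5)) - 2/(23*(x - 6))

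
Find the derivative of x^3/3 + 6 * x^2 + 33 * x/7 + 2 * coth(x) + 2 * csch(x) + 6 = x^2 + 12*x + 33/7 - 2*cosh(x)/sinh(x)^2 - 2/sinh(x)^2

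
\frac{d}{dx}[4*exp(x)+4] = 4*exp(x)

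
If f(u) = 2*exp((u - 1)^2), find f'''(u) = 16*u^3*exp(u^2 - 2*u + 1) - 48*u^2*exp(u^2 - 2*u + 1) + 72*u*exp(u^2 - 2*u + 1) - 40*exp(u^2 - 2*u + 1)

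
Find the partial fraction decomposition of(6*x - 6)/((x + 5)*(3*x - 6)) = 12/(7*(x + 5)) + 2/(7*(x - 2))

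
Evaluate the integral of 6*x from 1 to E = -3 + 3*exp(2)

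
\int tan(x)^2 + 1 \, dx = tan(x) + C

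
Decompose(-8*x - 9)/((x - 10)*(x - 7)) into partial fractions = 65/(3*(x - 7)) - 89/(3*(x - 10))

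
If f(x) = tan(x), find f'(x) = cos(x)^(-2)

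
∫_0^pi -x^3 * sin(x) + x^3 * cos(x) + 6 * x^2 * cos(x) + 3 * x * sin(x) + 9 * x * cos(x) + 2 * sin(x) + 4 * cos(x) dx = -(1 + pi)^3 - 1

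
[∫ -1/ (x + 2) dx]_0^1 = -log(3) + log(2)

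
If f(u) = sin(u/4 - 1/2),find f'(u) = cos(u/4 - 1/2)/4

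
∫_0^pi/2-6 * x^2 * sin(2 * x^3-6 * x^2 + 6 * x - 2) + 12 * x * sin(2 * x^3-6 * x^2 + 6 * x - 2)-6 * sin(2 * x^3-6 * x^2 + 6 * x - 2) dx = -cos(2) + cos(2*(-1 + pi/2)^3)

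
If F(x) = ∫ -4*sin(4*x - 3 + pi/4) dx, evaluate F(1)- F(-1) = -sin(pi/4 + 7) + cos(pi/4 + 1)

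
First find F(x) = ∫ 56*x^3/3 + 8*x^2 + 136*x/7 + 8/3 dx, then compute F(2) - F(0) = 2944/21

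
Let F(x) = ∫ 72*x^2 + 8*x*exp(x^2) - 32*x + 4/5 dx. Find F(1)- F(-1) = 248/5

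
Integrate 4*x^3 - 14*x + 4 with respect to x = x^4 - 7*x^2 + 4*x + C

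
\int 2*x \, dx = x^2 + C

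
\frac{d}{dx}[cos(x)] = -sin(x)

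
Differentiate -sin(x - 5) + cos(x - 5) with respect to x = -sin(x - 5) - cos(x - 5)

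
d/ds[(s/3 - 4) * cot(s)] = -s/(3*sin(s)^2) + 1/(3*tan(s)) + 4/sin(s)^2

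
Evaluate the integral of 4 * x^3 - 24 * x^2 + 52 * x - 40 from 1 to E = -4 + ((-2 + E)^2 + 1)^2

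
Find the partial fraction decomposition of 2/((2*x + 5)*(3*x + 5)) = 6/(5*(3*x + 5)) - 4/(5*(2*x + 5))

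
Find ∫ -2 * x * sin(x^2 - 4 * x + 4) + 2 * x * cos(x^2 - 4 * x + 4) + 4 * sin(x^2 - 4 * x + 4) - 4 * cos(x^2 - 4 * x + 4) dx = sin((x - 2)^2) + cos((x - 2)^2) + C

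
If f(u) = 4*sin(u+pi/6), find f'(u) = 4*cos(u + pi/6)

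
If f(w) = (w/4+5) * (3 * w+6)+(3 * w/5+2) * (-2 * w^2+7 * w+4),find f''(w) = 19/10 - 36*w/5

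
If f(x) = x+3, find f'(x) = 1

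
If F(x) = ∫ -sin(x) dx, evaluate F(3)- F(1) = cos(3) - cos(1)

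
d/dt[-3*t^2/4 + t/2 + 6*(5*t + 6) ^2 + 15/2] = 597*t/2 + 721/2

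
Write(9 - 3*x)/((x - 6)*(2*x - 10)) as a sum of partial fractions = 3/(x - 5) - 9/(2*(x - 6))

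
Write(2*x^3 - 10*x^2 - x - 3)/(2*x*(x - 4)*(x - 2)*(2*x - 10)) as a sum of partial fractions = -29/(48*(x - 2)) + 39/(32*(x - 4)) - 2/(15*(x - 5)) + 3/(160*x)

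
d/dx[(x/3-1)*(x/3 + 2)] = 2*x/9 + 1/3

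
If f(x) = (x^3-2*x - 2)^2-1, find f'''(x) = 120*x^3 - 96*x - 24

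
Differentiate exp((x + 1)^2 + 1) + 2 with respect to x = 2*x*exp(x^2 + 2*x + 2) + 2*exp(x^2 + 2*x + 2)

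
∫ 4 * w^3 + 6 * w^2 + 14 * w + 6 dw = w^4 + 2*w^3 + 7*w^2 + 6*w + C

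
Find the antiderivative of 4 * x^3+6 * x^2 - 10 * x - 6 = x^4 + 2*x^3 - 5*x^2 - 6*x + C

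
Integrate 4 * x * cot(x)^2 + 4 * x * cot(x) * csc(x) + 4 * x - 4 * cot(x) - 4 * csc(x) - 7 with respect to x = -x*(7 + 4/tan(x) + 4/sin(x)) + C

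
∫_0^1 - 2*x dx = -1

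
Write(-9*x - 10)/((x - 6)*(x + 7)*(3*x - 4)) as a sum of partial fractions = 99/(175*(3*x - 4)) + 53/(325*(x + 7)) - 32/(91*(x - 6))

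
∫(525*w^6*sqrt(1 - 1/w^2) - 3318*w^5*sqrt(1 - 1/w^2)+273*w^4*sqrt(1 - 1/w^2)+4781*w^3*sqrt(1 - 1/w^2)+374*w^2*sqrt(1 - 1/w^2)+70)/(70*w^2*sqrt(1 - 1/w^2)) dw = w/7 + (30*w^2 + 3*w + 20)*(w^3 - 8*w^2 + w + 28)/20 + asec(w) + C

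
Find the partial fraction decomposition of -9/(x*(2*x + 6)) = 3/(2*(x + 3)) - 3/(2*x)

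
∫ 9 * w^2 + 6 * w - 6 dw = 3*w^3 + 3*w^2 - 6*w + C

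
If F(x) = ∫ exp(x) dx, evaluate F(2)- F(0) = -1 + exp(2)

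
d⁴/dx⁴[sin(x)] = sin(x)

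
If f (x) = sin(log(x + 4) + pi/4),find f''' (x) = sqrt(2)*(sin(log(x + 4)) + 2*cos(log(x + 4)))/(x^3 + 12*x^2 + 48*x + 64)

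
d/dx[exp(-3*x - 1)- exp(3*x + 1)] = (-3*exp(6*x + 2) - 3)*exp(-3*x - 1)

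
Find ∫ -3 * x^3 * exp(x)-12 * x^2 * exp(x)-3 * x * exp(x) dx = 3*(-x^3 - x^2 + x - 1)*exp(x) + C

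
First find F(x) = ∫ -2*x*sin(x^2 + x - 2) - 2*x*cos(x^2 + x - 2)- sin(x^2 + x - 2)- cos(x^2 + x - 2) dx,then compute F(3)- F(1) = -1 + cos(10) - sin(10)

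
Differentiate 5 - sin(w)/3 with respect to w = -cos(w)/3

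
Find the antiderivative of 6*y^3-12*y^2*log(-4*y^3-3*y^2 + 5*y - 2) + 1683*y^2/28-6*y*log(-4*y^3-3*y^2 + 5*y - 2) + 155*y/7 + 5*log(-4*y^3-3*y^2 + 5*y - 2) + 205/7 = (y^2 + 16*y + 8)*(42*y^2 + y + 42)/28 - (4*y^3 + 3*y^2 - 5*y + 2)*log(-4*y^3 - 3*y^2 + 5*y - 2) + C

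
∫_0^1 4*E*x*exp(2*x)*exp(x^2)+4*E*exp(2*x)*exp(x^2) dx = -2*E + 2*exp(4)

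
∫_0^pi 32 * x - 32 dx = -16 + (4 - 4*pi)^2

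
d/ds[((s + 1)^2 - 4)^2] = 4*s^3 + 12*s^2 - 4*s - 12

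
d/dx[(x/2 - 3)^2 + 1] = x/2 - 3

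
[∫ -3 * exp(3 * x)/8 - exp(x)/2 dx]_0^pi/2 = -exp(3*pi/2)/8 - exp(pi/2)/2 + 5/8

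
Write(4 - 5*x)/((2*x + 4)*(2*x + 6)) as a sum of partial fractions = -19/(4*(x + 3)) + 7/(2*(x + 2))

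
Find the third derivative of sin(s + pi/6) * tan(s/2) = 3*sin(s + pi/6)*tan(s/2)^4/4 - sin(s + pi/6)*tan(s/2)^2/2 - 5*sin(s + pi/6)/4 + 3*cos(s + pi/6)*tan(s/2)^3/2 + cos(s + pi/6)*tan(s/2)/2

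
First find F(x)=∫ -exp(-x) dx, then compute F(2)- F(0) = -1 + exp(-2)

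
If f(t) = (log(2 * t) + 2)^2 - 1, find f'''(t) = (4*log(t) + 2 + 4*log(2))/t^3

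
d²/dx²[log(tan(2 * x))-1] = 4*(tan(2*x)^4 - 1)/tan(2*x)^2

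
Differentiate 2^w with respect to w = 2^w*log(2)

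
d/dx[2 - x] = -1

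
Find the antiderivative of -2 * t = -t^2 + C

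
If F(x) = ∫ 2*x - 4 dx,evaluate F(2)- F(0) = -4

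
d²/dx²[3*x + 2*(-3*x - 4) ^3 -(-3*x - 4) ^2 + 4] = -324*x - 450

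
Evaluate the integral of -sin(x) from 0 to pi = -2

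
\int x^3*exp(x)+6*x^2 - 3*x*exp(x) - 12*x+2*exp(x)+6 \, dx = (x - 1)^3*(exp(x) + 2) + C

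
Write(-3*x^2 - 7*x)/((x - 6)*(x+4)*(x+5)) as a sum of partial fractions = -40/(11*(x + 5)) + 2/(x + 4) - 15/(11*(x - 6))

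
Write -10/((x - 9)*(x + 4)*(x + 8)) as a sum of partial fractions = -5/(34*(x + 8)) + 5/(26*(x + 4)) - 10/(221*(x - 9))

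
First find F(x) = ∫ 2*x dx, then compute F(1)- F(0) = 1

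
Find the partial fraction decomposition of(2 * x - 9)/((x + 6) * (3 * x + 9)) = 7/(3*(x + 6)) - 5/(3*(x + 3))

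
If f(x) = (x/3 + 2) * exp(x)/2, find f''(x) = x*exp(x)/6 + 4*exp(x)/3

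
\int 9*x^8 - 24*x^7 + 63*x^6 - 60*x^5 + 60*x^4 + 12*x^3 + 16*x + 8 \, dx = x^9 - 3*x^8 + 9*x^7 - 10*x^6 + 12*x^5 + 3*x^4 + 8*x^2 + 8*x + C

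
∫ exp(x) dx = exp(x) + C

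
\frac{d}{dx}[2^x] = 2^x*log(2)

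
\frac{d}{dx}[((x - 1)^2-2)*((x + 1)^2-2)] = 4*x^3 - 12*x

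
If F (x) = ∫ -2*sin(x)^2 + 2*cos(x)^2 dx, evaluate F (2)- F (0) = sin(4)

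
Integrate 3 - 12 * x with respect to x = -6*x^2 + 3*x + C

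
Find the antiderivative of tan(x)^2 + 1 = tan(x) + C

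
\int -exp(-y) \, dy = exp(-y) + C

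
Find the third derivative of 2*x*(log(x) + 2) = -2/x^2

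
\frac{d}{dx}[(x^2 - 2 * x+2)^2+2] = 4*x^3 - 12*x^2 + 16*x - 8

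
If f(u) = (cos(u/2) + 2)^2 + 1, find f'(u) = -2*sin(u/2) - sin(u)/2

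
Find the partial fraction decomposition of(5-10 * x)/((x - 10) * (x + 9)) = -5/(x + 9) - 5/(x - 10)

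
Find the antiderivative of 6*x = 3*x^2 + C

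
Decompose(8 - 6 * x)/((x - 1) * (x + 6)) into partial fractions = -44/(7*(x + 6)) + 2/(7*(x - 1))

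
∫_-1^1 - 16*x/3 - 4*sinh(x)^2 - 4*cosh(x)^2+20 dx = 40 - 4*sinh(2)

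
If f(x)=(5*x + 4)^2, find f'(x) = 50*x + 40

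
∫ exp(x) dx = exp(x) + C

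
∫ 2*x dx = x^2 + C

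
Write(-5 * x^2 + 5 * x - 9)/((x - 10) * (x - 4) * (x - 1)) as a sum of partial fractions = -1/(3*(x - 1)) + 23/(6*(x - 4)) - 17/(2*(x - 10))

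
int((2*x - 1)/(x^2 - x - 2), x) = log(-2*x^2 + 2*x + 4) + C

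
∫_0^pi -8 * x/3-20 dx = -4*pi*(pi/3 + 5)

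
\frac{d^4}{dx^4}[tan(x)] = 24*tan(x)^5 + 40*tan(x)^3 + 16*tan(x)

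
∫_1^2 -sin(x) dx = -cos(1) + cos(2)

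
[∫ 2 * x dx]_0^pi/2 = pi^2/4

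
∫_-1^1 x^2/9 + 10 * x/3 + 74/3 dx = 1334/27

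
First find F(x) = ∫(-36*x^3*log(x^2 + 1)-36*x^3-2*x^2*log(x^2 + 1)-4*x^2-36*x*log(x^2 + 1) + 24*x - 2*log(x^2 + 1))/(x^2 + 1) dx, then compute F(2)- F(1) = -64*log(5) + 8*log(2)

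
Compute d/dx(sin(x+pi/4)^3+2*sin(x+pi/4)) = 3*sin(3*x + pi/4)/4 + 11*cos(x + pi/4)/4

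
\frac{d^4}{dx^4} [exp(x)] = exp(x)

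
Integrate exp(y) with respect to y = exp(y) + C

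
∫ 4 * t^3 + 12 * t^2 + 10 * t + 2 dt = t^4 + 4*t^3 + 5*t^2 + 2*t + C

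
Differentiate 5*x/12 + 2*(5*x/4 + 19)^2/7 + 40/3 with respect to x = 25*x/28 + 1175/84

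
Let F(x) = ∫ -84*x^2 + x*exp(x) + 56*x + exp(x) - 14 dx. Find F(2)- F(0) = -140 + 2*exp(2)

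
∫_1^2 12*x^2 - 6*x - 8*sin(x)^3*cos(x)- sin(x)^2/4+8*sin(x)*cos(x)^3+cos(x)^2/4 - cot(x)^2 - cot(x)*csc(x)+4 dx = -csc(1) - (1 - cos(4))/2 - cot(1) + cot(2) - sin(2)/8 + sin(4)/8 + (1 - cos(8))/2 + csc(2) + 24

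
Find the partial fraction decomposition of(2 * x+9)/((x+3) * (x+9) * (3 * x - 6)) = -1/(22*(x + 9)) - 1/(30*(x + 3)) + 13/(165*(x - 2))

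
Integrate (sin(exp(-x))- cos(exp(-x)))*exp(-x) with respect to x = sqrt(2)*sin(pi/4 + exp(-x)) + C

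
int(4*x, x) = 2*x^2 + C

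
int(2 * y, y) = y^2 + C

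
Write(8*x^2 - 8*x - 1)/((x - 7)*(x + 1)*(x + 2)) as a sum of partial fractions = 47/(9*(x + 2)) - 15/(8*(x + 1)) + 335/(72*(x - 7))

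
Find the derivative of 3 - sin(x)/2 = -cos(x)/2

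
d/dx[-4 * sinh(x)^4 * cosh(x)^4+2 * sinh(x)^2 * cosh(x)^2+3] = -(cosh(2*x) - 1)^2*sinh(4*x) - sinh(2*x) + 3*sinh(4*x) - sinh(6*x)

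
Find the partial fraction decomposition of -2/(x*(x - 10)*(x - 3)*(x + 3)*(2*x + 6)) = 5/(2028*(x + 3)) + 1/(234*(x + 3)^2) + 1/(756*(x - 3)) - 1/(11830*(x - 10)) - 1/(270*x)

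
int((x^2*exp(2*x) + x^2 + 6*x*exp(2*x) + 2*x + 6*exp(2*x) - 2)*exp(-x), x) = 2*((x + 2)^2 - 2)*sinh(x) + C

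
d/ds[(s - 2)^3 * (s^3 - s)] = 6*s^5 - 30*s^4 + 44*s^3 - 6*s^2 - 24*s + 8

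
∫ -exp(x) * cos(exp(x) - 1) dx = -sin(exp(x) - 1) + C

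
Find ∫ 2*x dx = x^2 + C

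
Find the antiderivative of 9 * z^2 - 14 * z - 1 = 3*z^3 - 7*z^2 - z + C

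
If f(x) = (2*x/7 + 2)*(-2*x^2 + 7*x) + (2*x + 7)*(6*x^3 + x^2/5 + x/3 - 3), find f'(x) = 48*x^3 + 4392*x^2/35 + 2*x/15 + 31/3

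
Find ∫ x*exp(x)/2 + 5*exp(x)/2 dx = (x + 4)*exp(x)/2 + C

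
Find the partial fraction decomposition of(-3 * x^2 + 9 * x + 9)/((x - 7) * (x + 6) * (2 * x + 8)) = -153/(52*(x + 6)) + 75/(44*(x + 4)) - 75/(286*(x - 7))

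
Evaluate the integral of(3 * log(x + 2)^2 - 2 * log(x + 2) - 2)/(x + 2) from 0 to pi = -2*log(2 + pi) - log(2 + pi)^2 - log(2)^3 + log(2)^2 + 2*log(2) + log(2 + pi)^3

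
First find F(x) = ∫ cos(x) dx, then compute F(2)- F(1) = -sin(1) + sin(2)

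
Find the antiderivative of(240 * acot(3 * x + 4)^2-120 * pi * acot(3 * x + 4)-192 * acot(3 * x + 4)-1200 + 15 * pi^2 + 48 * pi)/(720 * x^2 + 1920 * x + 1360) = -(4*acot(3*x + 4) - pi)^3/192 + (4*acot(3*x + 4) - pi)^2/40 + 5*acot(3*x + 4) + C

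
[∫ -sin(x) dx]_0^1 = -1 + cos(1)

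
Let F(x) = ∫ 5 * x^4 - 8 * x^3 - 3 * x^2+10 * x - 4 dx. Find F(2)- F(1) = 5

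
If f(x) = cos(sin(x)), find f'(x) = -sin(sin(x))*cos(x)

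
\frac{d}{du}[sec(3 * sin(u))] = 3*cos(u)*tan(3*sin(u))*sec(3*sin(u))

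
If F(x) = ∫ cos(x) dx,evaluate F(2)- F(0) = sin(2)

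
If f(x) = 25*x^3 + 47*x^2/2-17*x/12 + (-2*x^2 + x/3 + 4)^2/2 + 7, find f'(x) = 8*x^3 + 73*x^2 + 280*x/9 - 1/12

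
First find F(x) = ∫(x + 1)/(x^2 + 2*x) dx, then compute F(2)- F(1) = -log(3)/2 + log(8)/2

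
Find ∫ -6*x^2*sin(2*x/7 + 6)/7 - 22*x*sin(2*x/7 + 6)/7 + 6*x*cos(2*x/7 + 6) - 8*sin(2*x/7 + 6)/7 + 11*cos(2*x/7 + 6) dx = (3*x^2 + 11*x + 4)*cos(2*x/7 + 6) + C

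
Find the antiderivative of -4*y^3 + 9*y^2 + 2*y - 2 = -y^4 + 3*y^3 + y^2 - 2*y + C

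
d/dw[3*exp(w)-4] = 3*exp(w)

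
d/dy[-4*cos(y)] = 4*sin(y)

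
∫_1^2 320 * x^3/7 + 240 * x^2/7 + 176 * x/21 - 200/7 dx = 1648/7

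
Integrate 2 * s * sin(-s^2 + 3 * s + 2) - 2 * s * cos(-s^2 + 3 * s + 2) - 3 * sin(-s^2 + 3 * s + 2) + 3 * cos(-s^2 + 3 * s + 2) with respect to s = sin(-s^2 + 3*s + 2) + cos(-s^2 + 3*s + 2) + C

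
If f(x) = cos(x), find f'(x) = -sin(x)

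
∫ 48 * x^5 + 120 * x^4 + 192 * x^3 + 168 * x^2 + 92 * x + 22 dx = 8*x^6 + 24*x^5 + 48*x^4 + 56*x^3 + 46*x^2 + 22*x + C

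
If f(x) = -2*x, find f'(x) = -2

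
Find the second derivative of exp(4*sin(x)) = 4*(-sin(x) + 4*cos(x)^2)*exp(4*sin(x))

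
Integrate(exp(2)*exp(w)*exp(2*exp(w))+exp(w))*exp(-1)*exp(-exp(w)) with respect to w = 2*sinh(exp(w) + 1) + C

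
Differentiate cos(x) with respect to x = -sin(x)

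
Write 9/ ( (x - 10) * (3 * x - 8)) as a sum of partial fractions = -27/(22*(3*x - 8)) + 9/(22*(x - 10))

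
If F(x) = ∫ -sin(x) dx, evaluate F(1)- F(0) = -1 + cos(1)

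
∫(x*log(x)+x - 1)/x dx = (x - 1)*log(x) + C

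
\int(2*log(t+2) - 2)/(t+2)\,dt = (log(t + 2) - 1)^2 + C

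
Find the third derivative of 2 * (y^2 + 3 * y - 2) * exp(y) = 2*y^2*exp(y) + 18*y*exp(y) + 26*exp(y)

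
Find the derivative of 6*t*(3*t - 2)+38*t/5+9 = 36*t - 22/5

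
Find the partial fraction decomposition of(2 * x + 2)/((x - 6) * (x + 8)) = 1/(x + 8) + 1/(x - 6)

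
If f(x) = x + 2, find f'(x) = 1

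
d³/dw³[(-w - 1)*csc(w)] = (-w*cos(w)/sin(w) + 6*w*cos(w)/sin(w)^3 + 3 - cos(w)/sin(w) - 6/sin(w)^2 + 6*cos(w)/sin(w)^3)/sin(w)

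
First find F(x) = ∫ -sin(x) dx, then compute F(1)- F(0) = -1 + cos(1)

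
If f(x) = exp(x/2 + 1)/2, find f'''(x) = exp(x/2 + 1)/16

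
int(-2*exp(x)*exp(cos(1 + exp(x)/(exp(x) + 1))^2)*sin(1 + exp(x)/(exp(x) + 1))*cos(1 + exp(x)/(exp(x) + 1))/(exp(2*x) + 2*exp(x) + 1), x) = exp(cos((2*exp(x) + 1)/(exp(x) + 1))^2) + C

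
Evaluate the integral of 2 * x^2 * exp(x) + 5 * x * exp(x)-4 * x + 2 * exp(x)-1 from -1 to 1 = -2 - 2*exp(-1) + 4*E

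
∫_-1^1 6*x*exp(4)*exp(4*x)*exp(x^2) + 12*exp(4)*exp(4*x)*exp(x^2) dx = -3*E + 3*exp(9)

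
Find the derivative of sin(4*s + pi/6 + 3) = 4*cos(4*s + pi/6 + 3)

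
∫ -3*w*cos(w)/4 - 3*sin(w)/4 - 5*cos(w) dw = (-3*w/4 - 5)*sin(w) + C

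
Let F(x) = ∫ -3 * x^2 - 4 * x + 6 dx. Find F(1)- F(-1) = 10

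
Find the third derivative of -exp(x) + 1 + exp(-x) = (-exp(2*x) - 1)*exp(-x)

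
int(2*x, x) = x^2 + C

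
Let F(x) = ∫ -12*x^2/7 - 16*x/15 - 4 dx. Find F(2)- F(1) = -48/5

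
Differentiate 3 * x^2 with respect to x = 6*x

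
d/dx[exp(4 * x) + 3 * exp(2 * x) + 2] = 4*exp(4*x) + 6*exp(2*x)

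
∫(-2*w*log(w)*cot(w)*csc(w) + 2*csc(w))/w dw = 2*log(w)*csc(w) + C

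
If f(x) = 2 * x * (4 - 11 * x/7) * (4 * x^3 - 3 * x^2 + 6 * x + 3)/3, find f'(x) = -440*x^4/21 + 1160*x^3/21 - 300*x^2/7 + 180*x/7 + 8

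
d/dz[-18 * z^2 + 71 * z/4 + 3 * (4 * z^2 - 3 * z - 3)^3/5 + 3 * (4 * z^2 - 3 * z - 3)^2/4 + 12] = 1152*z^5/5 - 432*z^4 - 192*z^3/5 + 1431*z^2/5 - 261*z/10 - 347/20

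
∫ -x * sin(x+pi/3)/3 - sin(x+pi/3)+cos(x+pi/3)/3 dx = (x/3 + 1)*cos(x + pi/3) + C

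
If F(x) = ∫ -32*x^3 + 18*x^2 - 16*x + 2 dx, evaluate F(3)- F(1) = -544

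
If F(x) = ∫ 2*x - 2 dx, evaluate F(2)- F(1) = 1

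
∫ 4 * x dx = 2*x^2 + C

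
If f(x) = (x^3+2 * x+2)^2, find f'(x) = 6*x^5 + 16*x^3 + 12*x^2 + 8*x + 8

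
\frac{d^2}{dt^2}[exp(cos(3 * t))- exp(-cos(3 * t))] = 9*(exp(2*cos(3*t))*sin(3*t)^2 - exp(2*cos(3*t))*cos(3*t) - sin(3*t)^2 - cos(3*t))*exp(-cos(3*t))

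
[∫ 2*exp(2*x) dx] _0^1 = -1 + exp(2)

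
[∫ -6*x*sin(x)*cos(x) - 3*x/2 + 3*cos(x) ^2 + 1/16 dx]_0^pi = -3*pi^2/4 + 49*pi/16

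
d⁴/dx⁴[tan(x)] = 24*tan(x)^5 + 40*tan(x)^3 + 16*tan(x)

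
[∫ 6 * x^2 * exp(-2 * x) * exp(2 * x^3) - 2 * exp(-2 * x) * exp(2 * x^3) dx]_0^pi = -1 + exp(-2*pi + 2*pi^3)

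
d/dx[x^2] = 2*x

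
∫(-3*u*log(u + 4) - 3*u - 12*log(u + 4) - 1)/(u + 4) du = -(3*u + 1)*log(u + 4) + C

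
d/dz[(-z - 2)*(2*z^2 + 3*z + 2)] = -6*z^2 - 14*z - 8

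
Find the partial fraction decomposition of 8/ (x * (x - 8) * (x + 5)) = 8/(65*(x + 5)) + 1/(13*(x - 8)) - 1/(5*x)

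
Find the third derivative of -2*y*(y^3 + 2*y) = -48*y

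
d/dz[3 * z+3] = 3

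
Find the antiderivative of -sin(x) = cos(x) + C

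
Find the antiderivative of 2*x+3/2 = x^2 + 3*x/2 + C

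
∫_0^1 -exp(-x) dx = -1 + exp(-1)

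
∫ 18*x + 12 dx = 9*x^2 + 12*x + C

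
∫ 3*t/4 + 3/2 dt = 3*t^2/8 + 3*t/2 + C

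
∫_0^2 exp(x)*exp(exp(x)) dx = -E + exp(exp(2))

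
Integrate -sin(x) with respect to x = cos(x) + C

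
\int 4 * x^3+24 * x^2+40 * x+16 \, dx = x^4 + 8*x^3 + 20*x^2 + 16*x + C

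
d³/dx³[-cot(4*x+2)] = 384*cot(4*x + 2)^4 + 512*cot(4*x + 2)^2 + 128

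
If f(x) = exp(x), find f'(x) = exp(x)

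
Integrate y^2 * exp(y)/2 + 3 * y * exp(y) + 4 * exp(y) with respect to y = (y + 2)^2*exp(y)/2 + C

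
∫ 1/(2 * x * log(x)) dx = log(log(x)/2)/2 + C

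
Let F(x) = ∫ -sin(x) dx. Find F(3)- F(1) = cos(3) - cos(1)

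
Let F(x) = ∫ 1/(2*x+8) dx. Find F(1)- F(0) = -log(2) + log(5)/2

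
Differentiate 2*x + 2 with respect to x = 2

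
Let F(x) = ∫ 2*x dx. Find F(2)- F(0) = 4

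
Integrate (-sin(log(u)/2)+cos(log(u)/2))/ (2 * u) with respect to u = sqrt(2)*sin(log(u)/2 + pi/4) + C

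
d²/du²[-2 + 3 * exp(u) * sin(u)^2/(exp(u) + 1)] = 3*(2*exp(2*u)*cos(2*u) + 2*exp(u)*sin(2*u) + 9*exp(u)*cos(2*u)/2 - exp(u)/2 + 2*sin(2*u) + 3*cos(2*u)/2 + 1/2)*exp(u)/(exp(3*u) + 3*exp(2*u) + 3*exp(u) + 1)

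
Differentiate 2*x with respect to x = 2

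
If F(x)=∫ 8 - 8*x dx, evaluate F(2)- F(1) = -4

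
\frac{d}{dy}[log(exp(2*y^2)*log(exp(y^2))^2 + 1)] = (4*y^5*exp(2*y^2) + 4*y^3*exp(2*y^2))/(y^4*exp(2*y^2) + 1)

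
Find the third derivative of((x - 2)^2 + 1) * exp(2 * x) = 8*x^2*exp(2*x) - 8*x*exp(2*x) + 4*exp(2*x)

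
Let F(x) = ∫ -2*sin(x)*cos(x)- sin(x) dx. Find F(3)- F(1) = cos(3) - cos(1) - cos(1)^2 + cos(3)^2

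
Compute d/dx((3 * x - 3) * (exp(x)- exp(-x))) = (3*x*exp(2*x) + 3*x - 6)*exp(-x)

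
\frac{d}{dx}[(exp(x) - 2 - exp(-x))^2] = (2*exp(4*x) - 4*exp(3*x) - 4*exp(x) - 2)*exp(-2*x)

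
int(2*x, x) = x^2 + C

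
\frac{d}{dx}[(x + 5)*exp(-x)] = (-x - 4)*exp(-x)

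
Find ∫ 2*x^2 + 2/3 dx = 2*x^3/3 + 2*x/3 + C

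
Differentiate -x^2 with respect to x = -2*x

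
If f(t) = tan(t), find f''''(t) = 24*tan(t)^5 + 40*tan(t)^3 + 16*tan(t)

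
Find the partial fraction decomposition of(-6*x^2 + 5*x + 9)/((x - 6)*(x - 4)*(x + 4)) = -107/(80*(x + 4)) + 67/(16*(x - 4)) - 177/(20*(x - 6))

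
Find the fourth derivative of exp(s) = exp(s)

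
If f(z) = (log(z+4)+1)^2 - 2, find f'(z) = (2*log(z + 4) + 2)/(z + 4)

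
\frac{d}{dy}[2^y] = 2^y*log(2)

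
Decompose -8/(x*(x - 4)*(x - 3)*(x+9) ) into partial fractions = 2/(351*(x + 9)) + 2/(9*(x - 3)) - 2/(13*(x - 4)) - 2/(27*x)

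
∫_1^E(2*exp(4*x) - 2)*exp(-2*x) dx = -(E - exp(-1))^2 + (-exp(-E) + exp(E))^2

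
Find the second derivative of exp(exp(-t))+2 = (exp(t + exp(-t)) + exp(exp(-t)))*exp(-2*t)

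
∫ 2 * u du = u^2 + C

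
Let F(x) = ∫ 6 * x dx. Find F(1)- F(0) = 3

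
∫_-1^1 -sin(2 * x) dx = 0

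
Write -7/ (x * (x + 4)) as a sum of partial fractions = 7/(4*(x + 4)) - 7/(4*x)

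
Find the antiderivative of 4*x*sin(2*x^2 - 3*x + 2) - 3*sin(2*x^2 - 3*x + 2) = -cos(2*x^2 - 3*x + 2) + C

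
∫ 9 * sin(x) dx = -9*cos(x) + C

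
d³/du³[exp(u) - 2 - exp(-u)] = (exp(2*u) + 1)*exp(-u)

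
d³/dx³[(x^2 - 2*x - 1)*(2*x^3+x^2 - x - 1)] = 120*x^2 - 72*x - 30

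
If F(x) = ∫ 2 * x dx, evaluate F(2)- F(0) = 4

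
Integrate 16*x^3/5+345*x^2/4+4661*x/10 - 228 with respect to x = 4*x^4/5 + 115*x^3/4 + 4661*x^2/20 - 228*x + C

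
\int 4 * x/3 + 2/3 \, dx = 2*x^2/3 + 2*x/3 + C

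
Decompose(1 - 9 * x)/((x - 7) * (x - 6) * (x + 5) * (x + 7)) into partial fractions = -16/(91*(x + 7)) + 23/(132*(x + 5)) + 53/(143*(x - 6)) - 31/(84*(x - 7))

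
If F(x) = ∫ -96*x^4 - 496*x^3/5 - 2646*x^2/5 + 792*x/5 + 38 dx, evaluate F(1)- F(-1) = -1576/5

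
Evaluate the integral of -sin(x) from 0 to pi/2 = -1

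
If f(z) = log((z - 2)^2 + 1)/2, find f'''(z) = (2*z^3 - 12*z^2 + 18*z - 4)/(z^6 - 12*z^5 + 63*z^4 - 184*z^3 + 315*z^2 - 300*z + 125)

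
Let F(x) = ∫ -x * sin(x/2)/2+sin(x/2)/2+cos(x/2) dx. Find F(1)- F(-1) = 2*cos(1/2)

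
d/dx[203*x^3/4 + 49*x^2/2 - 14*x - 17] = 609*x^2/4 + 49*x - 14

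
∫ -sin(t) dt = cos(t) + C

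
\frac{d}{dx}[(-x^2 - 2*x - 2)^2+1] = 4*x^3 + 12*x^2 + 16*x + 8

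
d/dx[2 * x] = 2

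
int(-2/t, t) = -2*log(t) + C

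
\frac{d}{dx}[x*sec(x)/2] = x*tan(x)*sec(x)/2 + sec(x)/2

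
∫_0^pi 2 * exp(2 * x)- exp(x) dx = -1 + exp(pi) + (-1 + exp(pi))^2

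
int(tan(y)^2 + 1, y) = tan(y) + C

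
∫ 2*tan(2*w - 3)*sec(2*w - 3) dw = sec(2*w - 3) + C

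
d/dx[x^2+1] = 2*x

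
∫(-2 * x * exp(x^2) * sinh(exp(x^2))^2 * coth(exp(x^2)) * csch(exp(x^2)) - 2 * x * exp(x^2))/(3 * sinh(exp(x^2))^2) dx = coth(exp(x^2))/3 + csch(exp(x^2))/3 + C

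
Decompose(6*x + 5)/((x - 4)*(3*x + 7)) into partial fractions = 27/(19*(3*x + 7)) + 29/(19*(x - 4))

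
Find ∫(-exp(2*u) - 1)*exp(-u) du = -2*sinh(u) + C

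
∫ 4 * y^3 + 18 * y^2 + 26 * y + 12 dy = y^4 + 6*y^3 + 13*y^2 + 12*y + C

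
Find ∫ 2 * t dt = t^2 + C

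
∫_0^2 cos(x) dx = sin(2)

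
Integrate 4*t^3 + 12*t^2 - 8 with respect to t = t^4 + 4*t^3 - 8*t + C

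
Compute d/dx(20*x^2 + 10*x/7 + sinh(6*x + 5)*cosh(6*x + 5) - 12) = 40*x + 6*sinh(6*x + 5)^2 + 6*cosh(6*x + 5)^2 + 10/7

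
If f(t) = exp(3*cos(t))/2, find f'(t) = -3*exp(3*cos(t))*sin(t)/2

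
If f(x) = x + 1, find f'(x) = 1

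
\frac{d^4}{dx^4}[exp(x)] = exp(x)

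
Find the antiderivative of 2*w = w^2 + C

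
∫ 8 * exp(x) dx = 8*exp(x) + C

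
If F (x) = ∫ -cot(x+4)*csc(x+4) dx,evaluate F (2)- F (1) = csc(6) - csc(5)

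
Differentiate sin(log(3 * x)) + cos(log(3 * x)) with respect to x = sqrt(2)*cos(log(x) + pi/4 + log(3))/x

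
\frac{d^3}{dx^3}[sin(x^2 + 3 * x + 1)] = -8*x^3*cos(x^2 + 3*x + 1) - 36*x^2*cos(x^2 + 3*x + 1) - 12*x*sin(x^2 + 3*x + 1) - 54*x*cos(x^2 + 3*x + 1) - 18*sin(x^2 + 3*x + 1) - 27*cos(x^2 + 3*x + 1)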